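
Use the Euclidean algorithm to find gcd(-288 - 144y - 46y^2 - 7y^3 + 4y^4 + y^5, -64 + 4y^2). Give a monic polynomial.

Apply the Euclidean algorithm:
  y^5 + 4y^4 - 7y^3 - 46y^2 - 144y - 288 = ((1/4)y^3 + y^2 + (9/4)y + 9/2)(4y^2 - 64) + (0)
Last nonzero remainder: 4y^2 - 64. Dividing through by 4 gives the monic gcd y^2 - 16.

-16 + y^2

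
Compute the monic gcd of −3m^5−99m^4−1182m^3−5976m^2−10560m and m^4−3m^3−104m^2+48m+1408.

m^2+12m+32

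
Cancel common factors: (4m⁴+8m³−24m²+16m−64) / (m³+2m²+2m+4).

By polynomial division,
  4m⁴+8m³−24m²+16m−64 = (4m)(m³+2m²+2m+4) + (−32m²−64)
  m³+2m²+2m+4 = (−(1/32)m−1/16)(−32m²−64) + (0)
Last nonzero remainder: −32m²−64. Dividing through by −32 gives the monic gcd m²+2.
Cancel m²+2 from numerator and denominator to get the reduced form.

(4m²+8m−32)/(m+2)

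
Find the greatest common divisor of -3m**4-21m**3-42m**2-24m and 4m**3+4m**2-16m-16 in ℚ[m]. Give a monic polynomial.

m**2+3m+2

Apply the Euclidean algorithm:
  -3m**4-21m**3-42m**2-24m = (-(3/4)m-9/2)(4m**3+4m**2-16m-16) + (-36m**2-108m-72)
  4m**3+4m**2-16m-16 = (-(1/9)m+2/9)(-36m**2-108m-72) + (0)
Last nonzero remainder: -36m**2-108m-72. Dividing through by -36 gives the monic gcd m**2+3m+2.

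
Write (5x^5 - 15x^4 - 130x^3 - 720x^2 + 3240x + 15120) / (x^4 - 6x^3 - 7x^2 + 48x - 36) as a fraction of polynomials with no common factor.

By polynomial division,
  5x^5 - 15x^4 - 130x^3 - 720x^2 + 3240x + 15120 = (5x + 15)(x^4 - 6x^3 - 7x^2 + 48x - 36) + (-5x^3 - 855x^2 + 2700x + 15660)
  x^4 - 6x^3 - 7x^2 + 48x - 36 = (-(1/5)x + 177/5)(-5x^3 - 855x^2 + 2700x + 15660) + (30800x^2 - 92400x - 554400)
  -5x^3 - 855x^2 + 2700x + 15660 = (-(1/6160)x - 87/3080)(30800x^2 - 92400x - 554400) + (0)
Last nonzero remainder: 30800x^2 - 92400x - 554400. Dividing through by 30800 gives the monic gcd x^2 - 3x - 18.
Cancel x^2 - 3x - 18 from numerator and denominator to get the reduced form.

(5x^3 - 40x - 840)/(x^2 - 3x + 2)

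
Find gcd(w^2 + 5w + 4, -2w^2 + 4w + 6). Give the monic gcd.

By polynomial division,
  w^2 + 5w + 4 = (-1/2)(-2w^2 + 4w + 6) + (7w + 7)
  -2w^2 + 4w + 6 = (-(2/7)w + 6/7)(7w + 7) + (0)
Last nonzero remainder: 7w + 7. Dividing through by 7 gives the monic gcd w + 1.

w + 1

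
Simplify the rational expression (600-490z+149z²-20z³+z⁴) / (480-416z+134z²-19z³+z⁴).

Apply the Euclidean algorithm:
  z⁴-20z³+149z²-490z+600 = (z⁴-19z³+134z²-416z+480) + (-z³+15z²-74z+120)
  z⁴-19z³+134z²-416z+480 = (-z+4)(-z³+15z²-74z+120) + (0)
Last nonzero remainder: -z³+15z²-74z+120. Dividing through by -1 gives the monic gcd z³-15z²+74z-120.
Cancel z³-15z²+74z-120 from numerator and denominator to get the reduced form.

(-5+z)/(-4+z)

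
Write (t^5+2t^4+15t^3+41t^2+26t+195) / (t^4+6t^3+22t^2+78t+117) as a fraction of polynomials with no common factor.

By polynomial division,
  t^5+2t^4+15t^3+41t^2+26t+195 = (t-4)(t^4+6t^3+22t^2+78t+117) + (17t^3+51t^2+221t+663)
  t^4+6t^3+22t^2+78t+117 = ((1/17)t+3/17)(17t^3+51t^2+221t+663) + (0)
Last nonzero remainder: 17t^3+51t^2+221t+663. Dividing through by 17 gives the monic gcd t^3+3t^2+13t+39.
Cancel t^3+3t^2+13t+39 from numerator and denominator to get the reduced form.

(t^2-t+5)/(t+3)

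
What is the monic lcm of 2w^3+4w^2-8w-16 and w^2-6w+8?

Apply the Euclidean algorithm:
  2w^3+4w^2-8w-16 = (2w+16)(w^2-6w+8) + (72w-144)
  w^2-6w+8 = ((1/72)w-1/18)(72w-144) + (0)
Last nonzero remainder: 72w-144. Dividing through by 72 gives the monic gcd w-2.
Then lcm(f, g) = f·g / gcd(f, g); expanding and making the result monic gives the answer.

w^4-2w^3-12w^2+8w+32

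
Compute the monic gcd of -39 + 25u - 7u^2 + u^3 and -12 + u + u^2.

Apply the Euclidean algorithm:
  u^3 - 7u^2 + 25u - 39 = (u - 8)(u^2 + u - 12) + (45u - 135)
  u^2 + u - 12 = ((1/45)u + 4/45)(45u - 135) + (0)
Last nonzero remainder: 45u - 135. Dividing through by 45 gives the monic gcd u - 3.

-3 + u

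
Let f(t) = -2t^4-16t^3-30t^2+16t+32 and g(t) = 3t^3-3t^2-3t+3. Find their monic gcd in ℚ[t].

Euclidean algorithm in ℚ[t]:
  -2t^4-16t^3-30t^2+16t+32 = (-(2/3)t-6)(3t^3-3t^2-3t+3) + (-50t^2+50)
  3t^3-3t^2-3t+3 = (-(3/50)t+3/50)(-50t^2+50) + (0)
Last nonzero remainder: -50t^2+50. Dividing through by -50 gives the monic gcd t^2-1.

t^2-1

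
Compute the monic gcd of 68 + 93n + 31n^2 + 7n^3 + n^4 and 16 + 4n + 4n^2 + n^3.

4 + n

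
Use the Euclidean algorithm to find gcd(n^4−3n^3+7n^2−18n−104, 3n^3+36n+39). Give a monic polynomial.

Euclidean algorithm in ℚ[n]:
  n^4−3n^3+7n^2−18n−104 = ((1/3)n−1)(3n^3+36n+39) + (−5n^2+5n−65)
  3n^3+36n+39 = (−(3/5)n−3/5)(−5n^2+5n−65) + (0)
Last nonzero remainder: −5n^2+5n−65. Dividing through by −5 gives the monic gcd n^2−n+13.

n^2−n+13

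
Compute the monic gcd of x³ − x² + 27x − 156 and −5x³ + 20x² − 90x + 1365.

x² + 3x + 39

By polynomial division,
  x³ − x² + 27x − 156 = (−1/5)(−5x³ + 20x² − 90x + 1365) + (3x² + 9x + 117)
  −5x³ + 20x² − 90x + 1365 = (−(5/3)x + 35/3)(3x² + 9x + 117) + (0)
Last nonzero remainder: 3x² + 9x + 117. Dividing through by 3 gives the monic gcd x² + 3x + 39.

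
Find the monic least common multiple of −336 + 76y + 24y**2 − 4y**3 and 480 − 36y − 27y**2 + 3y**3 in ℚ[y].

3360 − 1852y + 91y**2 + 99y**3 − 19y**4 + y**5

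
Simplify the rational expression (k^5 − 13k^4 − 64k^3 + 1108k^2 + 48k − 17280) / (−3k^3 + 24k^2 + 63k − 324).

(−k^3 + 8k^2 + 68k − 480)/(3k − 9)

Apply the Euclidean algorithm:
  k^5 − 13k^4 − 64k^3 + 1108k^2 + 48k − 17280 = (−(1/3)k^2 + (5/3)k + 83/3)(−3k^3 + 24k^2 + 63k − 324) + (231k^2 − 1155k − 8316)
  −3k^3 + 24k^2 + 63k − 324 = (−(1/77)k + 3/77)(231k^2 − 1155k − 8316) + (0)
Last nonzero remainder: 231k^2 − 1155k − 8316. Dividing through by 231 gives the monic gcd k^2 − 5k − 36.
Cancel k^2 − 5k − 36 from numerator and denominator to get the reduced form.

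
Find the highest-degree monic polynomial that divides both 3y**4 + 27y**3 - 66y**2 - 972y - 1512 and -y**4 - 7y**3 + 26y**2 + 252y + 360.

Apply the Euclidean algorithm:
  3y**4 + 27y**3 - 66y**2 - 972y - 1512 = (-3)(-y**4 - 7y**3 + 26y**2 + 252y + 360) + (6y**3 + 12y**2 - 216y - 432)
  -y**4 - 7y**3 + 26y**2 + 252y + 360 = (-(1/6)y - 5/6)(6y**3 + 12y**2 - 216y - 432) + (0)
Last nonzero remainder: 6y**3 + 12y**2 - 216y - 432. Dividing through by 6 gives the monic gcd y**3 + 2y**2 - 36y - 72.

y**3 + 2y**2 - 36y - 72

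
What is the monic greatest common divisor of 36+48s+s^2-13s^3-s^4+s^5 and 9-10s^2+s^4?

-3-2s+s^2

Apply the Euclidean algorithm:
  s^5-s^4-13s^3+s^2+48s+36 = (s-1)(s^4-10s^2+9) + (-3s^3-9s^2+39s+45)
  s^4-10s^2+9 = (-(1/3)s+1)(-3s^3-9s^2+39s+45) + (12s^2-24s-36)
  -3s^3-9s^2+39s+45 = (-(1/4)s-5/4)(12s^2-24s-36) + (0)
Last nonzero remainder: 12s^2-24s-36. Dividing through by 12 gives the monic gcd s^2-2s-3.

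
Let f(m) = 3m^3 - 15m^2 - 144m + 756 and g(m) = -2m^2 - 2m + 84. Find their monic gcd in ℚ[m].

Apply the Euclidean algorithm:
  3m^3 - 15m^2 - 144m + 756 = (-(3/2)m + 9)(-2m^2 - 2m + 84) + (0)
Last nonzero remainder: -2m^2 - 2m + 84. Dividing through by -2 gives the monic gcd m^2 + m - 42.

m^2 + m - 42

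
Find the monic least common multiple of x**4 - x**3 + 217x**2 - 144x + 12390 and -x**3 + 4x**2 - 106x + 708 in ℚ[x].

Euclidean algorithm in ℚ[x]:
  x**4 - x**3 + 217x**2 - 144x + 12390 = (-x - 3)(-x**3 + 4x**2 - 106x + 708) + (123x**2 + 246x + 14514)
  -x**3 + 4x**2 - 106x + 708 = (-(1/123)x + 2/41)(123x**2 + 246x + 14514) + (0)
Last nonzero remainder: 123x**2 + 246x + 14514. Dividing through by 123 gives the monic gcd x**2 + 2x + 118.
Then lcm(f, g) = f·g / gcd(f, g); expanding and making the result monic gives the answer.

x**5 - 7x**4 + 223x**3 - 1446x**2 + 13254x - 74340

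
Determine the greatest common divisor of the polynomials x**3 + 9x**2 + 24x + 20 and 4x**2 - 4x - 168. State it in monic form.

Euclidean algorithm in ℚ[x]:
  x**3 + 9x**2 + 24x + 20 = ((1/4)x + 5/2)(4x**2 - 4x - 168) + (76x + 440)
  4x**2 - 4x - 168 = ((1/19)x - 129/361)(76x + 440) + (-3888/361)
  76x + 440 = (-(6859/972)x - 19855/486)(-3888/361) + (0)
The last nonzero remainder is the constant -3888/361, so the polynomials are coprime and gcd = 1.

1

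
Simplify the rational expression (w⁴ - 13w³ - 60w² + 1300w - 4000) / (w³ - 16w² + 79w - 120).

(w² - 100)/(w - 3)

Apply the Euclidean algorithm:
  w⁴ - 13w³ - 60w² + 1300w - 4000 = (w + 3)(w³ - 16w² + 79w - 120) + (-91w² + 1183w - 3640)
  w³ - 16w² + 79w - 120 = (-(1/91)w + 3/91)(-91w² + 1183w - 3640) + (0)
Last nonzero remainder: -91w² + 1183w - 3640. Dividing through by -91 gives the monic gcd w² - 13w + 40.
Cancel w² - 13w + 40 from numerator and denominator to get the reduced form.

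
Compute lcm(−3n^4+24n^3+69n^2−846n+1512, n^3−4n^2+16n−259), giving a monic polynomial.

By polynomial division,
  −3n^4+24n^3+69n^2−846n+1512 = (−3n+12)(n^3−4n^2+16n−259) + (165n^2−1815n+4620)
  n^3−4n^2+16n−259 = ((1/165)n+7/165)(165n^2−1815n+4620) + (65n−455)
  165n^2−1815n+4620 = ((33/13)n−132/13)(65n−455) + (0)
Last nonzero remainder: 65n−455. Dividing through by 65 gives the monic gcd n−7.
Then lcm(f, g) = f·g / gcd(f, g); expanding and making the result monic gives the answer.

n^6−5n^5−10n^4−83n^3−509n^2+8922n−18648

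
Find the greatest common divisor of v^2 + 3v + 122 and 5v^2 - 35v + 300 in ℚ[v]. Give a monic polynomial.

1

By polynomial division,
  v^2 + 3v + 122 = (1/5)(5v^2 - 35v + 300) + (10v + 62)
  5v^2 - 35v + 300 = ((1/2)v - 33/5)(10v + 62) + (3546/5)
  10v + 62 = ((25/1773)v + 155/1773)(3546/5) + (0)
The last nonzero remainder is the constant 3546/5, so the polynomials are coprime and gcd = 1.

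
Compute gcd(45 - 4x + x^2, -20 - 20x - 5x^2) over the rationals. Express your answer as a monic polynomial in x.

1

Apply the Euclidean algorithm:
  x^2 - 4x + 45 = (-1/5)(-5x^2 - 20x - 20) + (-8x + 41)
  -5x^2 - 20x - 20 = ((5/8)x + 365/64)(-8x + 41) + (-16245/64)
  -8x + 41 = ((512/16245)x - 2624/16245)(-16245/64) + (0)
The last nonzero remainder is the constant -16245/64, so the polynomials are coprime and gcd = 1.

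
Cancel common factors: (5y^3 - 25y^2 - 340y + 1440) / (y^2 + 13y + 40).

By polynomial division,
  5y^3 - 25y^2 - 340y + 1440 = (5y - 90)(y^2 + 13y + 40) + (630y + 5040)
  y^2 + 13y + 40 = ((1/630)y + 1/126)(630y + 5040) + (0)
Last nonzero remainder: 630y + 5040. Dividing through by 630 gives the monic gcd y + 8.
Cancel y + 8 from numerator and denominator to get the reduced form.

(5y^2 - 65y + 180)/(y + 5)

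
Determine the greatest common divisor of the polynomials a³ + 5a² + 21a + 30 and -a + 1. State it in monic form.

Apply the Euclidean algorithm:
  a³ + 5a² + 21a + 30 = (-a² - 6a - 27)(-a + 1) + (57)
  -a + 1 = (-(1/57)a + 1/57)(57) + (0)
The last nonzero remainder is the constant 57, so the polynomials are coprime and gcd = 1.

1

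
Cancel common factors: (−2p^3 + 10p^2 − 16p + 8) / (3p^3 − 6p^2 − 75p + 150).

Euclidean algorithm in ℚ[p]:
  −2p^3 + 10p^2 − 16p + 8 = (−2/3)(3p^3 − 6p^2 − 75p + 150) + (6p^2 − 66p + 108)
  3p^3 − 6p^2 − 75p + 150 = ((1/2)p + 9/2)(6p^2 − 66p + 108) + (168p − 336)
  6p^2 − 66p + 108 = ((1/28)p − 9/28)(168p − 336) + (0)
Last nonzero remainder: 168p − 336. Dividing through by 168 gives the monic gcd p − 2.
Cancel p − 2 from numerator and denominator to get the reduced form.

(−2p^2 + 6p − 4)/(3p^2 − 75)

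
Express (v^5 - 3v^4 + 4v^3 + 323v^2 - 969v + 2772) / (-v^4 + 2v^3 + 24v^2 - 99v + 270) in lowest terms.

(-v^3 + 5v - 308)/(v^2 + v - 30)

By polynomial division,
  v^5 - 3v^4 + 4v^3 + 323v^2 - 969v + 2772 = (-v + 1)(-v^4 + 2v^3 + 24v^2 - 99v + 270) + (26v^3 + 200v^2 - 600v + 2502)
  -v^4 + 2v^3 + 24v^2 - 99v + 270 = (-(1/26)v + 63/169)(26v^3 + 200v^2 - 600v + 2502) + (-(12444/169)v^2 + (37332/169)v - 111996/169)
  26v^3 + 200v^2 - 600v + 2502 = (-(2197/6222)v - 23491/6222)(-(12444/169)v^2 + (37332/169)v - 111996/169) + (0)
Last nonzero remainder: -(12444/169)v^2 + (37332/169)v - 111996/169. Dividing through by -12444/169 gives the monic gcd v^2 - 3v + 9.
Cancel v^2 - 3v + 9 from numerator and denominator to get the reduced form.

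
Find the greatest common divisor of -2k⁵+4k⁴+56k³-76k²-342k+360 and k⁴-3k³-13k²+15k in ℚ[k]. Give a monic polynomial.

k³-3k²-13k+15

Euclidean algorithm in ℚ[k]:
  -2k⁵+4k⁴+56k³-76k²-342k+360 = (-2k-2)(k⁴-3k³-13k²+15k) + (24k³-72k²-312k+360)
  k⁴-3k³-13k²+15k = ((1/24)k)(24k³-72k²-312k+360) + (0)
Last nonzero remainder: 24k³-72k²-312k+360. Dividing through by 24 gives the monic gcd k³-3k²-13k+15.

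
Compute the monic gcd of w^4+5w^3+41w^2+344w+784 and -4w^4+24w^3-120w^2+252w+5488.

By polynomial division,
  w^4+5w^3+41w^2+344w+784 = (-1/4)(-4w^4+24w^3-120w^2+252w+5488) + (11w^3+11w^2+407w+2156)
  -4w^4+24w^3-120w^2+252w+5488 = (-(4/11)w+28/11)(11w^3+11w^2+407w+2156) + (0)
Last nonzero remainder: 11w^3+11w^2+407w+2156. Dividing through by 11 gives the monic gcd w^3+w^2+37w+196.

w^3+w^2+37w+196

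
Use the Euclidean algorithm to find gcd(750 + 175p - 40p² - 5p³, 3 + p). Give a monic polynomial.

Euclidean algorithm in ℚ[p]:
  -5p³ - 40p² + 175p + 750 = (-5p² - 25p + 250)(p + 3) + (0)
The last nonzero remainder p + 3 is already monic.

3 + p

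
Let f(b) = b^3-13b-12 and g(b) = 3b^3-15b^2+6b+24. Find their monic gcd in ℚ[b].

b^2-3b-4

Repeated division with remainder:
  b^3-13b-12 = (1/3)(3b^3-15b^2+6b+24) + (5b^2-15b-20)
  3b^3-15b^2+6b+24 = ((3/5)b-6/5)(5b^2-15b-20) + (0)
Last nonzero remainder: 5b^2-15b-20. Dividing through by 5 gives the monic gcd b^2-3b-4.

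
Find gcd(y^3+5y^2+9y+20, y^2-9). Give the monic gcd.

1

Repeated division with remainder:
  y^3+5y^2+9y+20 = (y+5)(y^2-9) + (18y+65)
  y^2-9 = ((1/18)y-65/324)(18y+65) + (1309/324)
  18y+65 = ((5832/1309)y+21060/1309)(1309/324) + (0)
The last nonzero remainder is the constant 1309/324, so the polynomials are coprime and gcd = 1.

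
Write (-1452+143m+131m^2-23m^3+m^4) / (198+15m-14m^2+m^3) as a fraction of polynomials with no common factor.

(44-15m+m^2)/(-6+m)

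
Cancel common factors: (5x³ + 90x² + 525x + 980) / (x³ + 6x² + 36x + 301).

Repeated division with remainder:
  5x³ + 90x² + 525x + 980 = (5)(x³ + 6x² + 36x + 301) + (60x² + 345x - 525)
  x³ + 6x² + 36x + 301 = ((1/60)x + 1/240)(60x² + 345x - 525) + ((693/16)x + 4851/16)
  60x² + 345x - 525 = ((320/231)x - 400/231)((693/16)x + 4851/16) + (0)
Last nonzero remainder: (693/16)x + 4851/16. Dividing through by 693/16 gives the monic gcd x + 7.
Cancel x + 7 from numerator and denominator to get the reduced form.

(5x² + 55x + 140)/(x² - x + 43)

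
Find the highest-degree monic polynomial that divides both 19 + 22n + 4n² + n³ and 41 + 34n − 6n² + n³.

1 + n

Repeated division with remainder:
  n³ + 4n² + 22n + 19 = (n³ − 6n² + 34n + 41) + (10n² − 12n − 22)
  n³ − 6n² + 34n + 41 = ((1/10)n − 12/25)(10n² − 12n − 22) + ((761/25)n + 761/25)
  10n² − 12n − 22 = ((250/761)n − 550/761)((761/25)n + 761/25) + (0)
Last nonzero remainder: (761/25)n + 761/25. Dividing through by 761/25 gives the monic gcd n + 1.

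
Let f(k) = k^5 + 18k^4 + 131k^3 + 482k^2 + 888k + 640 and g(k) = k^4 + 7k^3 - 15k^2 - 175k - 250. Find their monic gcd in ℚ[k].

By polynomial division,
  k^5 + 18k^4 + 131k^3 + 482k^2 + 888k + 640 = (k + 11)(k^4 + 7k^3 - 15k^2 - 175k - 250) + (69k^3 + 822k^2 + 3063k + 3390)
  k^4 + 7k^3 - 15k^2 - 175k - 250 = ((1/69)k - 113/1587)(69k^3 + 822k^2 + 3063k + 3390) + (-(456/529)k^2 - (3192/529)k - 4560/529)
  69k^3 + 822k^2 + 3063k + 3390 = (-(12167/152)k - 59777/152)(-(456/529)k^2 - (3192/529)k - 4560/529) + (0)
Last nonzero remainder: -(456/529)k^2 - (3192/529)k - 4560/529. Dividing through by -456/529 gives the monic gcd k^2 + 7k + 10.

k^2 + 7k + 10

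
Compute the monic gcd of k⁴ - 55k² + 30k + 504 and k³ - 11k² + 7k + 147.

Repeated division with remainder:
  k⁴ - 55k² + 30k + 504 = (k + 11)(k³ - 11k² + 7k + 147) + (59k² - 194k - 1113)
  k³ - 11k² + 7k + 147 = ((1/59)k - 455/3481)(59k² - 194k - 1113) + ((1764/3481)k + 5292/3481)
  59k² - 194k - 1113 = ((205379/1764)k - 184493/252)((1764/3481)k + 5292/3481) + (0)
Last nonzero remainder: (1764/3481)k + 5292/3481. Dividing through by 1764/3481 gives the monic gcd k + 3.

k + 3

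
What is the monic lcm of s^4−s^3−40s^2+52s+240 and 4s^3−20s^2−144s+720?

s^5−7s^4−34s^3+292s^2−72s−1440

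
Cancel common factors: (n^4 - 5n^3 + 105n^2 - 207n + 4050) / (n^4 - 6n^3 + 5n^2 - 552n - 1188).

Euclidean algorithm in ℚ[n]:
  n^4 - 5n^3 + 105n^2 - 207n + 4050 = (n^4 - 6n^3 + 5n^2 - 552n - 1188) + (n^3 + 100n^2 + 345n + 5238)
  n^4 - 6n^3 + 5n^2 - 552n - 1188 = (n - 106)(n^3 + 100n^2 + 345n + 5238) + (10260n^2 + 30780n + 554040)
  n^3 + 100n^2 + 345n + 5238 = ((1/10260)n + 97/10260)(10260n^2 + 30780n + 554040) + (0)
Last nonzero remainder: 10260n^2 + 30780n + 554040. Dividing through by 10260 gives the monic gcd n^2 + 3n + 54.
Cancel n^2 + 3n + 54 from numerator and denominator to get the reduced form.

(n^2 - 8n + 75)/(n^2 - 9n - 22)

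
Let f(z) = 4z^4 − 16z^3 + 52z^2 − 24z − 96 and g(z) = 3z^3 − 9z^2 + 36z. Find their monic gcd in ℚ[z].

z^2 − 3z + 12

Euclidean algorithm in ℚ[z]:
  4z^4 − 16z^3 + 52z^2 − 24z − 96 = ((4/3)z − 4/3)(3z^3 − 9z^2 + 36z) + (−8z^2 + 24z − 96)
  3z^3 − 9z^2 + 36z = (−(3/8)z)(−8z^2 + 24z − 96) + (0)
Last nonzero remainder: −8z^2 + 24z − 96. Dividing through by −8 gives the monic gcd z^2 − 3z + 12.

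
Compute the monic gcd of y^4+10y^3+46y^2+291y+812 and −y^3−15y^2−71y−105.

y+7

Euclidean algorithm in ℚ[y]:
  y^4+10y^3+46y^2+291y+812 = (−y+5)(−y^3−15y^2−71y−105) + (50y^2+541y+1337)
  −y^3−15y^2−71y−105 = (−(1/50)y−209/2500)(50y^2+541y+1337) + ((2419/2500)y+16933/2500)
  50y^2+541y+1337 = ((125000/2419)y+477500/2419)((2419/2500)y+16933/2500) + (0)
Last nonzero remainder: (2419/2500)y+16933/2500. Dividing through by 2419/2500 gives the monic gcd y+7.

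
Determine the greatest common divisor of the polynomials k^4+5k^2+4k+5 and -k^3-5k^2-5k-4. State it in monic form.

k^2+k+1

Repeated division with remainder:
  k^4+5k^2+4k+5 = (-k+5)(-k^3-5k^2-5k-4) + (25k^2+25k+25)
  -k^3-5k^2-5k-4 = (-(1/25)k-4/25)(25k^2+25k+25) + (0)
Last nonzero remainder: 25k^2+25k+25. Dividing through by 25 gives the monic gcd k^2+k+1.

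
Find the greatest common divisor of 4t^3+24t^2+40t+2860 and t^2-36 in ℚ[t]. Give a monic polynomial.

1

Apply the Euclidean algorithm:
  4t^3+24t^2+40t+2860 = (4t+24)(t^2-36) + (184t+3724)
  t^2-36 = ((1/184)t-931/8464)(184t+3724) + (790585/2116)
  184t+3724 = ((389344/790585)t+7879984/790585)(790585/2116) + (0)
The last nonzero remainder is the constant 790585/2116, so the polynomials are coprime and gcd = 1.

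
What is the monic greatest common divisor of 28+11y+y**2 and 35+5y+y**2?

Euclidean algorithm in ℚ[y]:
  y**2+11y+28 = (y**2+5y+35) + (6y-7)
  y**2+5y+35 = ((1/6)y+37/36)(6y-7) + (1519/36)
  6y-7 = ((216/1519)y-36/217)(1519/36) + (0)
The last nonzero remainder is the constant 1519/36, so the polynomials are coprime and gcd = 1.

1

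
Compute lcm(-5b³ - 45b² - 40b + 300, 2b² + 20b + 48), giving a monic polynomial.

Repeated division with remainder:
  -5b³ - 45b² - 40b + 300 = (-(5/2)b + 5/2)(2b² + 20b + 48) + (30b + 180)
  2b² + 20b + 48 = ((1/15)b + 4/15)(30b + 180) + (0)
Last nonzero remainder: 30b + 180. Dividing through by 30 gives the monic gcd b + 6.
Then lcm(f, g) = f·g / gcd(f, g); expanding and making the result monic gives the answer.

b⁴ + 13b³ + 44b² - 28b - 240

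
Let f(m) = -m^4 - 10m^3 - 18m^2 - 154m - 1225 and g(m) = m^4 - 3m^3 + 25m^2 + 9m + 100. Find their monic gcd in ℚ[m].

m^2 - 4m + 25

Euclidean algorithm in ℚ[m]:
  -m^4 - 10m^3 - 18m^2 - 154m - 1225 = (-1)(m^4 - 3m^3 + 25m^2 + 9m + 100) + (-13m^3 + 7m^2 - 145m - 1125)
  m^4 - 3m^3 + 25m^2 + 9m + 100 = (-(1/13)m + 32/169)(-13m^3 + 7m^2 - 145m - 1125) + ((2116/169)m^2 - (8464/169)m + 52900/169)
  -13m^3 + 7m^2 - 145m - 1125 = (-(2197/2116)m - 7605/2116)((2116/169)m^2 - (8464/169)m + 52900/169) + (0)
Last nonzero remainder: (2116/169)m^2 - (8464/169)m + 52900/169. Dividing through by 2116/169 gives the monic gcd m^2 - 4m + 25.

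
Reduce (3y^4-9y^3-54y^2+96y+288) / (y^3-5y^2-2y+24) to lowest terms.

Repeated division with remainder:
  3y^4-9y^3-54y^2+96y+288 = (3y+6)(y^3-5y^2-2y+24) + (-18y^2+36y+144)
  y^3-5y^2-2y+24 = (-(1/18)y+1/6)(-18y^2+36y+144) + (0)
Last nonzero remainder: -18y^2+36y+144. Dividing through by -18 gives the monic gcd y^2-2y-8.
Cancel y^2-2y-8 from numerator and denominator to get the reduced form.

(3y^2-3y-36)/(y-3)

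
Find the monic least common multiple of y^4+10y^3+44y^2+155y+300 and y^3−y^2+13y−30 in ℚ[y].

y^5+8y^4+24y^3+67y^2−10y−600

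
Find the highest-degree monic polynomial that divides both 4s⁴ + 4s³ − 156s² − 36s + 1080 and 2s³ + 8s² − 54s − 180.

Repeated division with remainder:
  4s⁴ + 4s³ − 156s² − 36s + 1080 = (2s − 6)(2s³ + 8s² − 54s − 180) + (0)
Last nonzero remainder: 2s³ + 8s² − 54s − 180. Dividing through by 2 gives the monic gcd s³ + 4s² − 27s − 90.

s³ + 4s² − 27s − 90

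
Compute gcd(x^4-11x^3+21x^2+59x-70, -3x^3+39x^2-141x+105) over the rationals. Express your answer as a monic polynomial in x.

x^3-13x^2+47x-35

By polynomial division,
  x^4-11x^3+21x^2+59x-70 = (-(1/3)x-2/3)(-3x^3+39x^2-141x+105) + (0)
Last nonzero remainder: -3x^3+39x^2-141x+105. Dividing through by -3 gives the monic gcd x^3-13x^2+47x-35.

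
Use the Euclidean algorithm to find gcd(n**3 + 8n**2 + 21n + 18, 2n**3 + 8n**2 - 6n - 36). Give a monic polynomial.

n**2 + 6n + 9

Euclidean algorithm in ℚ[n]:
  n**3 + 8n**2 + 21n + 18 = (1/2)(2n**3 + 8n**2 - 6n - 36) + (4n**2 + 24n + 36)
  2n**3 + 8n**2 - 6n - 36 = ((1/2)n - 1)(4n**2 + 24n + 36) + (0)
Last nonzero remainder: 4n**2 + 24n + 36. Dividing through by 4 gives the monic gcd n**2 + 6n + 9.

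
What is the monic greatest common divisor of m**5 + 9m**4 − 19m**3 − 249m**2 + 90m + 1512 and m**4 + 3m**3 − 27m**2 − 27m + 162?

Repeated division with remainder:
  m**5 + 9m**4 − 19m**3 − 249m**2 + 90m + 1512 = (m + 6)(m**4 + 3m**3 − 27m**2 − 27m + 162) + (−10m**3 − 60m**2 + 90m + 540)
  m**4 + 3m**3 − 27m**2 − 27m + 162 = (−(1/10)m + 3/10)(−10m**3 − 60m**2 + 90m + 540) + (0)
Last nonzero remainder: −10m**3 − 60m**2 + 90m + 540. Dividing through by −10 gives the monic gcd m**3 + 6m**2 − 9m − 54.

m**3 + 6m**2 − 9m − 54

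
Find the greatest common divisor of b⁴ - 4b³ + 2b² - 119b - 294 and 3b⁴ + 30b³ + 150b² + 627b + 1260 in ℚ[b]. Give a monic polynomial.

Euclidean algorithm in ℚ[b]:
  b⁴ - 4b³ + 2b² - 119b - 294 = (1/3)(3b⁴ + 30b³ + 150b² + 627b + 1260) + (-14b³ - 48b² - 328b - 714)
  3b⁴ + 30b³ + 150b² + 627b + 1260 = (-(3/14)b - 69/49)(-14b³ - 48b² - 328b - 714) + ((594/49)b² + (594/49)b + 1782/7)
  -14b³ - 48b² - 328b - 714 = (-(343/297)b - 833/297)((594/49)b² + (594/49)b + 1782/7) + (0)
Last nonzero remainder: (594/49)b² + (594/49)b + 1782/7. Dividing through by 594/49 gives the monic gcd b² + b + 21.

b² + b + 21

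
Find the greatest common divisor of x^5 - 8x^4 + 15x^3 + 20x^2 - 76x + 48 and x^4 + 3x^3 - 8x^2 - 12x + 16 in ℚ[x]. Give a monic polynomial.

x^3 - x^2 - 4x + 4

Euclidean algorithm in ℚ[x]:
  x^5 - 8x^4 + 15x^3 + 20x^2 - 76x + 48 = (x - 11)(x^4 + 3x^3 - 8x^2 - 12x + 16) + (56x^3 - 56x^2 - 224x + 224)
  x^4 + 3x^3 - 8x^2 - 12x + 16 = ((1/56)x + 1/14)(56x^3 - 56x^2 - 224x + 224) + (0)
Last nonzero remainder: 56x^3 - 56x^2 - 224x + 224. Dividing through by 56 gives the monic gcd x^3 - x^2 - 4x + 4.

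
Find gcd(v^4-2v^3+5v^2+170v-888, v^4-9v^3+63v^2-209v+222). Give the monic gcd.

v^2-4v+37

By polynomial division,
  v^4-2v^3+5v^2+170v-888 = (v^4-9v^3+63v^2-209v+222) + (7v^3-58v^2+379v-1110)
  v^4-9v^3+63v^2-209v+222 = ((1/7)v-5/49)(7v^3-58v^2+379v-1110) + ((144/49)v^2-(576/49)v+5328/49)
  7v^3-58v^2+379v-1110 = ((343/144)v-245/24)((144/49)v^2-(576/49)v+5328/49) + (0)
Last nonzero remainder: (144/49)v^2-(576/49)v+5328/49. Dividing through by 144/49 gives the monic gcd v^2-4v+37.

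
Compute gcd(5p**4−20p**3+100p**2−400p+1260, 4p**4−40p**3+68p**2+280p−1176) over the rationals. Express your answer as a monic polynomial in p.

Euclidean algorithm in ℚ[p]:
  5p**4−20p**3+100p**2−400p+1260 = (5/4)(4p**4−40p**3+68p**2+280p−1176) + (30p**3+15p**2−750p+2730)
  4p**4−40p**3+68p**2+280p−1176 = ((2/15)p−7/5)(30p**3+15p**2−750p+2730) + (189p**2−1134p+2646)
  30p**3+15p**2−750p+2730 = ((10/63)p+65/63)(189p**2−1134p+2646) + (0)
Last nonzero remainder: 189p**2−1134p+2646. Dividing through by 189 gives the monic gcd p**2−6p+14.

p**2−6p+14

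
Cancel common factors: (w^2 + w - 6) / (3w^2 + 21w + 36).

(w - 2)/(3w + 12)

Euclidean algorithm in ℚ[w]:
  w^2 + w - 6 = (1/3)(3w^2 + 21w + 36) + (-6w - 18)
  3w^2 + 21w + 36 = (-(1/2)w - 2)(-6w - 18) + (0)
Last nonzero remainder: -6w - 18. Dividing through by -6 gives the monic gcd w + 3.
Cancel w + 3 from numerator and denominator to get the reduced form.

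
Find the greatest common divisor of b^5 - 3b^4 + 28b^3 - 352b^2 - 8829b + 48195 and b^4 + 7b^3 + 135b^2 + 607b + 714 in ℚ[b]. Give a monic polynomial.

b^2 + 2b + 119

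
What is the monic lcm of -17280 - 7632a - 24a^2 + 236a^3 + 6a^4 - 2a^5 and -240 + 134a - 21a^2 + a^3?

By polynomial division,
  -2a^5 + 6a^4 + 236a^3 - 24a^2 - 7632a - 17280 = (-2a^2 - 36a - 252)(a^3 - 21a^2 + 134a - 240) + (-972a^2 + 17496a - 77760)
  a^3 - 21a^2 + 134a - 240 = (-(1/972)a + 1/324)(-972a^2 + 17496a - 77760) + (0)
Last nonzero remainder: -972a^2 + 17496a - 77760. Dividing through by -972 gives the monic gcd a^2 - 18a + 80.
Then lcm(f, g) = f·g / gcd(f, g); expanding and making the result monic gives the answer.

-25920 - 2808a + 3780a^2 + 366a^3 - 109a^4 - 6a^5 + a^6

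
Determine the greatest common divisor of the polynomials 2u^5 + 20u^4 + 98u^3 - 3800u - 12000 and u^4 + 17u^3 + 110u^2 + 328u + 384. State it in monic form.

Apply the Euclidean algorithm:
  2u^5 + 20u^4 + 98u^3 - 3800u - 12000 = (2u - 14)(u^4 + 17u^3 + 110u^2 + 328u + 384) + (116u^3 + 884u^2 + 24u - 6624)
  u^4 + 17u^3 + 110u^2 + 328u + 384 = ((1/116)u + 68/841)(116u^3 + 884u^2 + 24u - 6624) + ((32224/841)u^2 + (322240/841)u + 773376/841)
  116u^3 + 884u^2 + 24u - 6624 = ((24389/8056)u - 58029/8056)((32224/841)u^2 + (322240/841)u + 773376/841) + (0)
Last nonzero remainder: (32224/841)u^2 + (322240/841)u + 773376/841. Dividing through by 32224/841 gives the monic gcd u^2 + 10u + 24.

u^2 + 10u + 24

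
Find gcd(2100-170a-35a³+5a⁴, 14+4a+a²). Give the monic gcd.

14+4a+a²

Repeated division with remainder:
  5a⁴-35a³-170a+2100 = (5a²-55a+150)(a²+4a+14) + (0)
The last nonzero remainder a²+4a+14 is already monic.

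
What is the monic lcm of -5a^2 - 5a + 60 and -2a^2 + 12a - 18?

a^3 - 2a^2 - 15a + 36

By polynomial division,
  -5a^2 - 5a + 60 = (5/2)(-2a^2 + 12a - 18) + (-35a + 105)
  -2a^2 + 12a - 18 = ((2/35)a - 6/35)(-35a + 105) + (0)
Last nonzero remainder: -35a + 105. Dividing through by -35 gives the monic gcd a - 3.
Then lcm(f, g) = f·g / gcd(f, g); expanding and making the result monic gives the answer.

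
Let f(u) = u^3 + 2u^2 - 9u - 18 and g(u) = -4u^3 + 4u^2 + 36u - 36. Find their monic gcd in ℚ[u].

Repeated division with remainder:
  u^3 + 2u^2 - 9u - 18 = (-1/4)(-4u^3 + 4u^2 + 36u - 36) + (3u^2 - 27)
  -4u^3 + 4u^2 + 36u - 36 = (-(4/3)u + 4/3)(3u^2 - 27) + (0)
Last nonzero remainder: 3u^2 - 27. Dividing through by 3 gives the monic gcd u^2 - 9.

u^2 - 9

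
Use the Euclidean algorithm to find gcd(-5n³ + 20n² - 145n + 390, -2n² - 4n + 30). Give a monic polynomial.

n - 3

Repeated division with remainder:
  -5n³ + 20n² - 145n + 390 = ((5/2)n - 15)(-2n² - 4n + 30) + (-280n + 840)
  -2n² - 4n + 30 = ((1/140)n + 1/28)(-280n + 840) + (0)
Last nonzero remainder: -280n + 840. Dividing through by -280 gives the monic gcd n - 3.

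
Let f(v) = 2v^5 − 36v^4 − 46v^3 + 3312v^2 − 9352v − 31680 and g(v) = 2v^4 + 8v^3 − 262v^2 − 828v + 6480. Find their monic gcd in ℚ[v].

v^2 − v − 90

Repeated division with remainder:
  2v^5 − 36v^4 − 46v^3 + 3312v^2 − 9352v − 31680 = (v − 22)(2v^4 + 8v^3 − 262v^2 − 828v + 6480) + (392v^3 − 1624v^2 − 34048v + 110880)
  2v^4 + 8v^3 − 262v^2 − 828v + 6480 = ((1/196)v + 57/1372)(392v^3 − 1624v^2 − 34048v + 110880) + (−(1020/49)v^2 + (1020/49)v + 91800/49)
  392v^3 − 1624v^2 − 34048v + 110880 = (−(4802/255)v + 15092/255)(−(1020/49)v^2 + (1020/49)v + 91800/49) + (0)
Last nonzero remainder: −(1020/49)v^2 + (1020/49)v + 91800/49. Dividing through by −1020/49 gives the monic gcd v^2 − v − 90.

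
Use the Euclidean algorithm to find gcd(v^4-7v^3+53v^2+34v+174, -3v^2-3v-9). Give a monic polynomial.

Apply the Euclidean algorithm:
  v^4-7v^3+53v^2+34v+174 = (-(1/3)v^2+(8/3)v-58/3)(-3v^2-3v-9) + (0)
Last nonzero remainder: -3v^2-3v-9. Dividing through by -3 gives the monic gcd v^2+v+3.

v^2+v+3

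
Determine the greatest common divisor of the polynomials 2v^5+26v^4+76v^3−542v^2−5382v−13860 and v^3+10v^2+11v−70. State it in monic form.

v^2+12v+35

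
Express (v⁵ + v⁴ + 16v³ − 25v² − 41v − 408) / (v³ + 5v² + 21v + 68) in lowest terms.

(v³ − v − 24)/(v + 4)

Euclidean algorithm in ℚ[v]:
  v⁵ + v⁴ + 16v³ − 25v² − 41v − 408 = (v² − 4v + 15)(v³ + 5v² + 21v + 68) + (−84v² − 84v − 1428)
  v³ + 5v² + 21v + 68 = (−(1/84)v − 1/21)(−84v² − 84v − 1428) + (0)
Last nonzero remainder: −84v² − 84v − 1428. Dividing through by −84 gives the monic gcd v² + v + 17.
Cancel v² + v + 17 from numerator and denominator to get the reduced form.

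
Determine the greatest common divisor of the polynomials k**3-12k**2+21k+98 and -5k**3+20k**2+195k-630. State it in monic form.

k-7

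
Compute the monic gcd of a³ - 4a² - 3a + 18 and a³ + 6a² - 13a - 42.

a² - a - 6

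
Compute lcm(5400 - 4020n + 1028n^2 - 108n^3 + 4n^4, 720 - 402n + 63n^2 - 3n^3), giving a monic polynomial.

-10800 + 9390n - 3061n^2 + 473n^3 - 35n^4 + n^5

Apply the Euclidean algorithm:
  4n^4 - 108n^3 + 1028n^2 - 4020n + 5400 = (-(4/3)n + 8)(-3n^3 + 63n^2 - 402n + 720) + (-12n^2 + 156n - 360)
  -3n^3 + 63n^2 - 402n + 720 = ((1/4)n - 2)(-12n^2 + 156n - 360) + (0)
Last nonzero remainder: -12n^2 + 156n - 360. Dividing through by -12 gives the monic gcd n^2 - 13n + 30.
Then lcm(f, g) = f·g / gcd(f, g); expanding and making the result monic gives the answer.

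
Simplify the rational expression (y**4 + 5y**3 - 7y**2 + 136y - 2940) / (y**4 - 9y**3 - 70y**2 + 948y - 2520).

(y**2 + y + 49)/(y**2 - 13y + 42)

Apply the Euclidean algorithm:
  y**4 + 5y**3 - 7y**2 + 136y - 2940 = (y**4 - 9y**3 - 70y**2 + 948y - 2520) + (14y**3 + 63y**2 - 812y - 420)
  y**4 - 9y**3 - 70y**2 + 948y - 2520 = ((1/14)y - 27/28)(14y**3 + 63y**2 - 812y - 420) + ((195/4)y**2 + 195y - 2925)
  14y**3 + 63y**2 - 812y - 420 = ((56/195)y + 28/195)((195/4)y**2 + 195y - 2925) + (0)
Last nonzero remainder: (195/4)y**2 + 195y - 2925. Dividing through by 195/4 gives the monic gcd y**2 + 4y - 60.
Cancel y**2 + 4y - 60 from numerator and denominator to get the reduced form.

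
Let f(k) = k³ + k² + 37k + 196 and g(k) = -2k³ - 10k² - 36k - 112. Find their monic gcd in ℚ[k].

k + 4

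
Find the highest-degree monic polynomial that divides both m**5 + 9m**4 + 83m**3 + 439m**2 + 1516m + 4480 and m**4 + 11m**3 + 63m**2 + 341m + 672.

m**2 + m + 32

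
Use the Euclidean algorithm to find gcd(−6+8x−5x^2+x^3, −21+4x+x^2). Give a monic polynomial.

Euclidean algorithm in ℚ[x]:
  x^3−5x^2+8x−6 = (x−9)(x^2+4x−21) + (65x−195)
  x^2+4x−21 = ((1/65)x+7/65)(65x−195) + (0)
Last nonzero remainder: 65x−195. Dividing through by 65 gives the monic gcd x−3.

−3+x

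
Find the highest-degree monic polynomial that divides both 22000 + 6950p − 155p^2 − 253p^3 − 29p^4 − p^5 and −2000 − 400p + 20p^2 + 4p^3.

50 + 15p + p^2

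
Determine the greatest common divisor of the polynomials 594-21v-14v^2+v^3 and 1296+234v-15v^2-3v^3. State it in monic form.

-54-3v+v^2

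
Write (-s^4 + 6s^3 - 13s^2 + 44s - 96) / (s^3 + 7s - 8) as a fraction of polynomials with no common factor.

(-s^2 + 7s - 12)/(s - 1)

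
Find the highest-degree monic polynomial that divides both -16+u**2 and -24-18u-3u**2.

4+u

Repeated division with remainder:
  u**2-16 = (-1/3)(-3u**2-18u-24) + (-6u-24)
  -3u**2-18u-24 = ((1/2)u+1)(-6u-24) + (0)
Last nonzero remainder: -6u-24. Dividing through by -6 gives the monic gcd u+4.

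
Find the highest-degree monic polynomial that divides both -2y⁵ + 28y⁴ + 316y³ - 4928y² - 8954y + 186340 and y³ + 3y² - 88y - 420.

y² - 3y - 70

By polynomial division,
  -2y⁵ + 28y⁴ + 316y³ - 4928y² - 8954y + 186340 = (-2y² + 34y + 38)(y³ + 3y² - 88y - 420) + (-2890y² + 8670y + 202300)
  y³ + 3y² - 88y - 420 = (-(1/2890)y - 3/1445)(-2890y² + 8670y + 202300) + (0)
Last nonzero remainder: -2890y² + 8670y + 202300. Dividing through by -2890 gives the monic gcd y² - 3y - 70.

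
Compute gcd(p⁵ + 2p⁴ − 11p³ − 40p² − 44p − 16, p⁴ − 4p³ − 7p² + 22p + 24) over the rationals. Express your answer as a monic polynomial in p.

p³ − p² − 10p − 8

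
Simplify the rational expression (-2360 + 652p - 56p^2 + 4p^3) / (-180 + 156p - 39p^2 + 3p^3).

Apply the Euclidean algorithm:
  4p^3 - 56p^2 + 652p - 2360 = (4/3)(3p^3 - 39p^2 + 156p - 180) + (-4p^2 + 444p - 2120)
  3p^3 - 39p^2 + 156p - 180 = (-(3/4)p - 147/2)(-4p^2 + 444p - 2120) + (31200p - 156000)
  -4p^2 + 444p - 2120 = (-(1/7800)p + 53/3900)(31200p - 156000) + (0)
Last nonzero remainder: 31200p - 156000. Dividing through by 31200 gives the monic gcd p - 5.
Cancel p - 5 from numerator and denominator to get the reduced form.

(472 - 36p + 4p^2)/(36 - 24p + 3p^2)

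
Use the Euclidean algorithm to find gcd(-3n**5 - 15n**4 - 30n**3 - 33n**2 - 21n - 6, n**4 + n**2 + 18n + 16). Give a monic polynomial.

n**2 + 3n + 2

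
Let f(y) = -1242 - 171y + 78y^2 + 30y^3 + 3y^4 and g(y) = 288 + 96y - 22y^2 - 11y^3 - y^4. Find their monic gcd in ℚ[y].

-18 + 3y + y^2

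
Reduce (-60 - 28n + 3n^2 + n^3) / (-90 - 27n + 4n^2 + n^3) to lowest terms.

(2 + n)/(3 + n)

Repeated division with remainder:
  n^3 + 3n^2 - 28n - 60 = (n^3 + 4n^2 - 27n - 90) + (-n^2 - n + 30)
  n^3 + 4n^2 - 27n - 90 = (-n - 3)(-n^2 - n + 30) + (0)
Last nonzero remainder: -n^2 - n + 30. Dividing through by -1 gives the monic gcd n^2 + n - 30.
Cancel n^2 + n - 30 from numerator and denominator to get the reduced form.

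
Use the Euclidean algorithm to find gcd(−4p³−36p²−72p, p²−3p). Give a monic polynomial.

By polynomial division,
  −4p³−36p²−72p = (−4p−48)(p²−3p) + (−216p)
  p²−3p = (−(1/216)p+1/72)(−216p) + (0)
Last nonzero remainder: −216p. Dividing through by −216 gives the monic gcd p.

p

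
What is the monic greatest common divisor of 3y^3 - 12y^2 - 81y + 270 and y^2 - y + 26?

By polynomial division,
  3y^3 - 12y^2 - 81y + 270 = (3y - 9)(y^2 - y + 26) + (-168y + 504)
  y^2 - y + 26 = (-(1/168)y - 1/84)(-168y + 504) + (32)
  -168y + 504 = (-(21/4)y + 63/4)(32) + (0)
The last nonzero remainder is the constant 32, so the polynomials are coprime and gcd = 1.

1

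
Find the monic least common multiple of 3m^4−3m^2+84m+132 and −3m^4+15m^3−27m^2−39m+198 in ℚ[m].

Repeated division with remainder:
  3m^4−3m^2+84m+132 = (−1)(−3m^4+15m^3−27m^2−39m+198) + (15m^3−30m^2+45m+330)
  −3m^4+15m^3−27m^2−39m+198 = (−(1/5)m+3/5)(15m^3−30m^2+45m+330) + (0)
Last nonzero remainder: 15m^3−30m^2+45m+330. Dividing through by 15 gives the monic gcd m^3−2m^2+3m+22.
Then lcm(f, g) = f·g / gcd(f, g); expanding and making the result monic gives the answer.

m^5−3m^4−m^3+31m^2−40m−132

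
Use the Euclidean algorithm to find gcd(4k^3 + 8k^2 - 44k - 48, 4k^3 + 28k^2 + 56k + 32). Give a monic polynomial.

k^2 + 5k + 4

Apply the Euclidean algorithm:
  4k^3 + 8k^2 - 44k - 48 = (4k^3 + 28k^2 + 56k + 32) + (-20k^2 - 100k - 80)
  4k^3 + 28k^2 + 56k + 32 = (-(1/5)k - 2/5)(-20k^2 - 100k - 80) + (0)
Last nonzero remainder: -20k^2 - 100k - 80. Dividing through by -20 gives the monic gcd k^2 + 5k + 4.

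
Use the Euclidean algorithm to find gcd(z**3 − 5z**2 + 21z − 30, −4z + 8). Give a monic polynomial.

z − 2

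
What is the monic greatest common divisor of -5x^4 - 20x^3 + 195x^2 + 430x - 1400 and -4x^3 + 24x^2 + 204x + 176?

By polynomial division,
  -5x^4 - 20x^3 + 195x^2 + 430x - 1400 = ((5/4)x + 25/2)(-4x^3 + 24x^2 + 204x + 176) + (-360x^2 - 2340x - 3600)
  -4x^3 + 24x^2 + 204x + 176 = ((1/90)x - 5/36)(-360x^2 - 2340x - 3600) + (-81x - 324)
  -360x^2 - 2340x - 3600 = ((40/9)x + 100/9)(-81x - 324) + (0)
Last nonzero remainder: -81x - 324. Dividing through by -81 gives the monic gcd x + 4.

x + 4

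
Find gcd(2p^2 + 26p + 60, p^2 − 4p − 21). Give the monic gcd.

p + 3

By polynomial division,
  2p^2 + 26p + 60 = (2)(p^2 − 4p − 21) + (34p + 102)
  p^2 − 4p − 21 = ((1/34)p − 7/34)(34p + 102) + (0)
Last nonzero remainder: 34p + 102. Dividing through by 34 gives the monic gcd p + 3.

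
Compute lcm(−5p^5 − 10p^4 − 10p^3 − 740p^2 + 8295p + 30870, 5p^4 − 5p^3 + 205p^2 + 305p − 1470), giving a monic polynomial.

p^6 − 2p^4 + 144p^3 − 1955p^2 − 2856p + 12348

By polynomial division,
  −5p^5 − 10p^4 − 10p^3 − 740p^2 + 8295p + 30870 = (−p − 3)(5p^4 − 5p^3 + 205p^2 + 305p − 1470) + (180p^3 + 180p^2 + 7740p + 26460)
  5p^4 − 5p^3 + 205p^2 + 305p − 1470 = ((1/36)p − 1/18)(180p^3 + 180p^2 + 7740p + 26460) + (0)
Last nonzero remainder: 180p^3 + 180p^2 + 7740p + 26460. Dividing through by 180 gives the monic gcd p^3 + p^2 + 43p + 147.
Then lcm(f, g) = f·g / gcd(f, g); expanding and making the result monic gives the answer.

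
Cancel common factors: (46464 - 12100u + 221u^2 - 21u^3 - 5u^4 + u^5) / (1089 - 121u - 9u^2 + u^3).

(-384 + 100u - 5u^2 + u^3)/(-9 + u)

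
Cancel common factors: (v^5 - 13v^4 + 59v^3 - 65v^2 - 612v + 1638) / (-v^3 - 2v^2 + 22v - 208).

(-v^3 + 7v^2 + 9v - 63)/(v + 8)

Repeated division with remainder:
  v^5 - 13v^4 + 59v^3 - 65v^2 - 612v + 1638 = (-v^2 + 15v - 111)(-v^3 - 2v^2 + 22v - 208) + (-825v^2 + 4950v - 21450)
  -v^3 - 2v^2 + 22v - 208 = ((1/825)v + 8/825)(-825v^2 + 4950v - 21450) + (0)
Last nonzero remainder: -825v^2 + 4950v - 21450. Dividing through by -825 gives the monic gcd v^2 - 6v + 26.
Cancel v^2 - 6v + 26 from numerator and denominator to get the reduced form.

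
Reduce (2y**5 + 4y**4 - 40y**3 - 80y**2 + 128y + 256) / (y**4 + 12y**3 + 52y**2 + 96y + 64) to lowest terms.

(2y**2 - 12y + 16)/(y + 4)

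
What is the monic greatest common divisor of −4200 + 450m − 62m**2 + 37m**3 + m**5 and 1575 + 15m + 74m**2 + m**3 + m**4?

35 − 2m + m**2

Euclidean algorithm in ℚ[m]:
  m**5 + 37m**3 − 62m**2 + 450m − 4200 = (m − 1)(m**4 + m**3 + 74m**2 + 15m + 1575) + (−36m**3 − 3m**2 − 1110m − 2625)
  m**4 + m**3 + 74m**2 + 15m + 1575 = (−(1/36)m − 11/432)(−36m**3 − 3m**2 − 1110m − 2625) + ((6205/144)m**2 − (6205/72)m + 217175/144)
  −36m**3 − 3m**2 − 1110m − 2625 = (−(5184/6205)m − 2160/1241)((6205/144)m**2 − (6205/72)m + 217175/144) + (0)
Last nonzero remainder: (6205/144)m**2 − (6205/72)m + 217175/144. Dividing through by 6205/144 gives the monic gcd m**2 − 2m + 35.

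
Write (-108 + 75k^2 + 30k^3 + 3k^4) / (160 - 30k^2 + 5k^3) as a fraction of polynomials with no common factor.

(-54 + 27k + 24k^2 + 3k^3)/(80 - 40k + 5k^2)

Repeated division with remainder:
  3k^4 + 30k^3 + 75k^2 - 108 = ((3/5)k + 48/5)(5k^3 - 30k^2 + 160) + (363k^2 - 96k - 1644)
  5k^3 - 30k^2 + 160 = ((5/363)k - 3470/43923)(363k^2 - 96k - 1644) + ((220500/14641)k + 441000/14641)
  363k^2 - 96k - 1644 = ((1771561/73500)k - 2005817/36750)((220500/14641)k + 441000/14641) + (0)
Last nonzero remainder: (220500/14641)k + 441000/14641. Dividing through by 220500/14641 gives the monic gcd k + 2.
Cancel k + 2 from numerator and denominator to get the reduced form.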